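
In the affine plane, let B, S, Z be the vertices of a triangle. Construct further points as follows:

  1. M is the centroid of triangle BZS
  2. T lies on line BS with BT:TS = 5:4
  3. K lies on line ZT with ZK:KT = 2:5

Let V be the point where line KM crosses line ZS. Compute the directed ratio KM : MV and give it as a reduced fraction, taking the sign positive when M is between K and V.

Choose coordinates B = (0, 0), S = (1, 0), Z = (0, 1).
1. M is the centroid of triangle BZS ⇒ M = (1/3, 1/3)
2. T lies on line BS with BT:TS = 5:4 ⇒ T = (5/9, 0)
3. K lies on line ZT with ZK:KT = 2:5 ⇒ K = (10/63, 5/7)
line KM meets ZS at V = (2/39, 37/39)
M = K + t·(V−K) with t = -13/8, so KM:MV = -13/8:21/8

KM:MV = -13/21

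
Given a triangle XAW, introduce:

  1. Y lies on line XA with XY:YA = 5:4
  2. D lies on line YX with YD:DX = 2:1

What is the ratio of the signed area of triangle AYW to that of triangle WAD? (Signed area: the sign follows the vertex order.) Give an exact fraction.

Work in coordinates with X = (0, 0), A = (1, 0), W = (0, 1).
1. Y lies on line XA with XY:YA = 5:4 ⇒ Y = (5/9, 0)
2. D lies on line YX with YD:DX = 2:1 ⇒ D = (5/27, 0)
2·[AYW] = -4/9, 2·[WAD] = -22/27
[AYW]:[WAD] = -4/9:-22/27 = 6/11

[AYW]:[WAD] = 6/11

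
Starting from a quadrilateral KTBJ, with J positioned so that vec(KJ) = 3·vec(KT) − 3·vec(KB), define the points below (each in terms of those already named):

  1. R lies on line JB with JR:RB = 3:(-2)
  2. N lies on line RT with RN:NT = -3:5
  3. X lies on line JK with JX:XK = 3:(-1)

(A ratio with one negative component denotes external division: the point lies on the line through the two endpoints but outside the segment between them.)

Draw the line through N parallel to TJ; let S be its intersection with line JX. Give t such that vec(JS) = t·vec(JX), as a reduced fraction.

t = 5/3

Assign K = (0, 0), T = (1, 0), B = (0, 1), J = (3, -3) — the answer is frame-independent, so this choice is without loss of generality.
1. R lies on line JB with JR:RB = 3:(-2) ⇒ R = (-6, 9)
2. N lies on line RT with RN:NT = -3:5 ⇒ N = (-33/2, 45/2)
3. X lies on line JK with JX:XK = 3:(-1) ⇒ X = (-3/2, 3/2)
through N parallel to TJ: direction (2, -3); meets JX at S = (-9/2, 9/2)
S = J + t·(X−J) with t = 5/3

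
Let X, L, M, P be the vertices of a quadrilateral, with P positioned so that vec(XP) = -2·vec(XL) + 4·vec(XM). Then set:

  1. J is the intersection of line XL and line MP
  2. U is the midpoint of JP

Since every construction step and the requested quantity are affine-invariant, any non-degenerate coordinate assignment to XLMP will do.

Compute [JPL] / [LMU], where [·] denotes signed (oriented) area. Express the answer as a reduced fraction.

Set X = (0, 0), L = (1, 0), M = (0, 1), P = (-2, 4); any affine frame gives the same invariant.
1. J is the intersection of line XL and line MP ⇒ J = (2/3, 0)
2. U is the midpoint of JP ⇒ U = (-2/3, 2)
2·[JPL] = -4/3, 2·[LMU] = -1/3
[JPL]:[LMU] = -4/3:-1/3 = 4

[JPL]:[LMU] = 4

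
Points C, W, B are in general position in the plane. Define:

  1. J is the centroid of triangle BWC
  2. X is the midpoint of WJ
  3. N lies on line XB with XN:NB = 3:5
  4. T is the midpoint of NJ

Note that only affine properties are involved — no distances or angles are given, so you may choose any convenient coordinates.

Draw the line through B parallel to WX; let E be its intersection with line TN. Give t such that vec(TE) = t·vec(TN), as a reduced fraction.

Work in coordinates with C = (0, 0), W = (1, 0), B = (0, 1).
1. J is the centroid of triangle BWC ⇒ J = (1/3, 1/3)
2. X is the midpoint of WJ ⇒ X = (2/3, 1/6)
3. N lies on line XB with XN:NB = 3:5 ⇒ N = (5/12, 23/48)
4. T is the midpoint of NJ ⇒ T = (3/8, 13/32)
through B parallel to WX: direction (-1/3, 1/6); meets TN at E = (5/9, 13/18)
E = T + t·(N−T) with t = 13/3

t = 13/3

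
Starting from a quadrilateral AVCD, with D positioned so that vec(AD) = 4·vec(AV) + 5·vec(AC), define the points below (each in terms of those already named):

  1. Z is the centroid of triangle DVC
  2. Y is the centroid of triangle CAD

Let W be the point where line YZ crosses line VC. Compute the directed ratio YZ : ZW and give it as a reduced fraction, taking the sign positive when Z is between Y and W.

Choose coordinates A = (0, 0), V = (1, 0), C = (0, 1), D = (4, 5).
1. Z is the centroid of triangle DVC ⇒ Z = (5/3, 2)
2. Y is the centroid of triangle CAD ⇒ Y = (4/3, 2)
line YZ meets VC at W = (-1, 2)
Z = Y + t·(W−Y) with t = -1/7, so YZ:ZW = -1/7:8/7

YZ:ZW = -1/8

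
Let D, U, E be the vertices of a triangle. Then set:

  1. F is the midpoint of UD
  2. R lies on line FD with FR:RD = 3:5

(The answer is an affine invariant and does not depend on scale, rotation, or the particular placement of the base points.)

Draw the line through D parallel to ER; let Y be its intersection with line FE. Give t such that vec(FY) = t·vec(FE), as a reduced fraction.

Set D = (0, 0), U = (1, 0), E = (0, 1); any affine frame gives the same invariant.
1. F is the midpoint of UD ⇒ F = (1/2, 0)
2. R lies on line FD with FR:RD = 3:5 ⇒ R = (5/16, 0)
through D parallel to ER: direction (5/16, -1); meets FE at Y = (-5/6, 8/3)
Y = F + t·(E−F) with t = 8/3

t = 8/3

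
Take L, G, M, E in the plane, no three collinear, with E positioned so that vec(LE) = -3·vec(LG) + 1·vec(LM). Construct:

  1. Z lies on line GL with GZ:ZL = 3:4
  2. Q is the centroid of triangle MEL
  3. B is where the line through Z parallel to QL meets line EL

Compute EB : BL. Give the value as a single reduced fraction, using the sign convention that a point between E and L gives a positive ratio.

Assign L = (0, 0), G = (1, 0), M = (0, 1), E = (-3, 1) — the answer is frame-independent, so this choice is without loss of generality.
1. Z lies on line GL with GZ:ZL = 3:4 ⇒ Z = (4/7, 0)
2. Q is the centroid of triangle MEL ⇒ Q = (-1, 2/3)
3. B is where the line through Z parallel to QL meets line EL ⇒ B = (8/7, -8/21)
B = E + t·(L−E) with t = 29/21, so EB:BL = t:(1−t) = 29/21:-8/21

EB:BL = -29/8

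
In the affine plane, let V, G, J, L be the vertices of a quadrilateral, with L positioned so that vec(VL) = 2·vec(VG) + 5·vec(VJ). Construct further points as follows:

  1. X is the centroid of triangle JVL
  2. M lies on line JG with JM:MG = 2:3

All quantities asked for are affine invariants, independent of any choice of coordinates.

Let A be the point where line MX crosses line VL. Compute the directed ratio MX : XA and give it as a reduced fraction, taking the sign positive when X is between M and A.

Set V = (0, 0), G = (1, 0), J = (0, 1), L = (2, 5); any affine frame gives the same invariant.
1. X is the centroid of triangle JVL ⇒ X = (2/3, 2)
2. M lies on line JG with JM:MG = 2:3 ⇒ M = (2/5, 3/5)
line MX meets VL at A = (6/11, 15/11)
X = M + t·(A−M) with t = 11/6, so MX:XA = 11/6:-5/6

MX:XA = -11/5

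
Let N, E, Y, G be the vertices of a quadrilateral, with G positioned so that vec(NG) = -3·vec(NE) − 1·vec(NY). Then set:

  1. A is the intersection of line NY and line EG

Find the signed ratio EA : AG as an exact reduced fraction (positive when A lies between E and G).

EA:AG = 1/3

Assign N = (0, 0), E = (1, 0), Y = (0, 1), G = (-3, -1) — the answer is frame-independent, so this choice is without loss of generality.
1. A is the intersection of line NY and line EG ⇒ A = (0, -1/4)
A = E + t·(G−E) with t = 1/4, so EA:AG = t:(1−t) = 1/4:3/4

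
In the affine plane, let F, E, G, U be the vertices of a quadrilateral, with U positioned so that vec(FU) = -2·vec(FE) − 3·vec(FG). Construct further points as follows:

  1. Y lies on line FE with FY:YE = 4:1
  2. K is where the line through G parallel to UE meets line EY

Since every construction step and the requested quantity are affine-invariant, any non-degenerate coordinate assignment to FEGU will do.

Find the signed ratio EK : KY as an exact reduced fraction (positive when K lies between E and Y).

Set F = (0, 0), E = (1, 0), G = (0, 1), U = (-2, -3); any affine frame gives the same invariant.
1. Y lies on line FE with FY:YE = 4:1 ⇒ Y = (4/5, 0)
2. K is where the line through G parallel to UE meets line EY ⇒ K = (-1, 0)
K = E + t·(Y−E) with t = 10, so EK:KY = t:(1−t) = 10:-9

EK:KY = -10/9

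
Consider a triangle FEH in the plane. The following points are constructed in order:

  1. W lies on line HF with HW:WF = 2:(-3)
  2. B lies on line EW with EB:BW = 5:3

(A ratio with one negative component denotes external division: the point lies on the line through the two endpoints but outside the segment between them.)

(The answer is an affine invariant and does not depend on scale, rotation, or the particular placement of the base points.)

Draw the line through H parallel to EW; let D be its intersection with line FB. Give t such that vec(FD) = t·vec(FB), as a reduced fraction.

t = 1/3

Choose coordinates F = (0, 0), E = (1, 0), H = (0, 1).
1. W lies on line HF with HW:WF = 2:(-3) ⇒ W = (0, 3)
2. B lies on line EW with EB:BW = 5:3 ⇒ B = (3/8, 15/8)
through H parallel to EW: direction (-1, 3); meets FB at D = (1/8, 5/8)
D = F + t·(B−F) with t = 1/3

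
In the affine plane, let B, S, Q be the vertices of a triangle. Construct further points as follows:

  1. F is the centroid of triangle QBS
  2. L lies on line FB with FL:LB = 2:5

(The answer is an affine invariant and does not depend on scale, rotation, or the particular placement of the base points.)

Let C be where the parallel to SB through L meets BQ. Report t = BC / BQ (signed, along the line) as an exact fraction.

t = 5/21

Choose coordinates B = (0, 0), S = (1, 0), Q = (0, 1).
1. F is the centroid of triangle QBS ⇒ F = (1/3, 1/3)
2. L lies on line FB with FL:LB = 2:5 ⇒ L = (5/21, 5/21)
through L parallel to SB: direction (-1, 0); meets BQ at C = (0, 5/21)
C = B + t·(Q−B) with t = 5/21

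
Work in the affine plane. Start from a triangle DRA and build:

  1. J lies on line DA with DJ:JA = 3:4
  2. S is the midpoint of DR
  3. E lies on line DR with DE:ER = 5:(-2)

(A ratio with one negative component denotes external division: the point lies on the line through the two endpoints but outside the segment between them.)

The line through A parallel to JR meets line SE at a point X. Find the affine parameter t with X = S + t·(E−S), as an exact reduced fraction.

t = 11/7

Choose coordinates D = (0, 0), R = (1, 0), A = (0, 1).
1. J lies on line DA with DJ:JA = 3:4 ⇒ J = (0, 3/7)
2. S is the midpoint of DR ⇒ S = (1/2, 0)
3. E lies on line DR with DE:ER = 5:(-2) ⇒ E = (5/3, 0)
through A parallel to JR: direction (1, -3/7); meets SE at X = (7/3, 0)
X = S + t·(E−S) with t = 11/7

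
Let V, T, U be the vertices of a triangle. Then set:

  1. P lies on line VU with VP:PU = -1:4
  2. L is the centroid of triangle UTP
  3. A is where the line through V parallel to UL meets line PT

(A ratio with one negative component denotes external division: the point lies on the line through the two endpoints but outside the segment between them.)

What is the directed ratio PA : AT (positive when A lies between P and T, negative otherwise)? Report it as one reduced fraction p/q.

Assign V = (0, 0), T = (1, 0), U = (0, 1) — the answer is frame-independent, so this choice is without loss of generality.
1. P lies on line VU with VP:PU = -1:4 ⇒ P = (0, -1/3)
2. L is the centroid of triangle UTP ⇒ L = (1/3, 2/9)
3. A is where the line through V parallel to UL meets line PT ⇒ A = (1/8, -7/24)
A = P + t·(T−P) with t = 1/8, so PA:AT = t:(1−t) = 1/8:7/8

PA:AT = 1/7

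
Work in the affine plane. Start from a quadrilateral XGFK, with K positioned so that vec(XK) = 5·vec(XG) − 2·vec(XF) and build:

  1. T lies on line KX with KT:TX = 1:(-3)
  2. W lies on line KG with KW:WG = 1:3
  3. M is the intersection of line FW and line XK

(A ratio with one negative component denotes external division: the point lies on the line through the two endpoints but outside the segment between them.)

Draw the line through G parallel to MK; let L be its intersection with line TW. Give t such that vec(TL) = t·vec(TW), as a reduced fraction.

Choose coordinates X = (0, 0), G = (1, 0), F = (0, 1), K = (5, -2).
1. T lies on line KX with KT:TX = 1:(-3) ⇒ T = (15/2, -3)
2. W lies on line KG with KW:WG = 1:3 ⇒ W = (4, -3/2)
3. M is the intersection of line FW and line XK ⇒ M = (40/9, -16/9)
through G parallel to MK: direction (5/9, -2/9); meets TW at L = (-13/2, 3)
L = T + t·(W−T) with t = 4

t = 4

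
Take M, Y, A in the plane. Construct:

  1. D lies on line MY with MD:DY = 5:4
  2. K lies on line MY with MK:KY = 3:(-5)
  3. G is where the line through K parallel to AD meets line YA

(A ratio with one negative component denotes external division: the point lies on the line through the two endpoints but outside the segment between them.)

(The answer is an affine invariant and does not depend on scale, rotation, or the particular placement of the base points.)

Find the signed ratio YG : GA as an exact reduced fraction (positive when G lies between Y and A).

Set M = (0, 0), Y = (1, 0), A = (0, 1); any affine frame gives the same invariant.
1. D lies on line MY with MD:DY = 5:4 ⇒ D = (5/9, 0)
2. K lies on line MY with MK:KY = 3:(-5) ⇒ K = (-3/2, 0)
3. G is where the line through K parallel to AD meets line YA ⇒ G = (-37/8, 45/8)
G = Y + t·(A−Y) with t = 45/8, so YG:GA = t:(1−t) = 45/8:-37/8

YG:GA = -45/37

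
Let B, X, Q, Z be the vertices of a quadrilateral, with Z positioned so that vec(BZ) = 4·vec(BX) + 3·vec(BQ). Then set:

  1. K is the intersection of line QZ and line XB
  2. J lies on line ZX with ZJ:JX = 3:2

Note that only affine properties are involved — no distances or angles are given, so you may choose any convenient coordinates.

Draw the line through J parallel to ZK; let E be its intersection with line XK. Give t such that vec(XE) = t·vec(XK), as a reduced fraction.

Set B = (0, 0), X = (1, 0), Q = (0, 1), Z = (4, 3); any affine frame gives the same invariant.
1. K is the intersection of line QZ and line XB ⇒ K = (-2, 0)
2. J lies on line ZX with ZJ:JX = 3:2 ⇒ J = (11/5, 6/5)
through J parallel to ZK: direction (-6, -3); meets XK at E = (-1/5, 0)
E = X + t·(K−X) with t = 2/5

t = 2/5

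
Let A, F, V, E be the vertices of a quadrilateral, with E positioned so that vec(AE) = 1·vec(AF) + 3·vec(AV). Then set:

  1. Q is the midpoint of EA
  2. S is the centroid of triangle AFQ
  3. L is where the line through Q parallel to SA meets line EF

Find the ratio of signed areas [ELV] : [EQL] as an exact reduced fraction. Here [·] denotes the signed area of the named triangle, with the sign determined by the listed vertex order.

Choose coordinates A = (0, 0), F = (1, 0), V = (0, 1), E = (1, 3).
1. Q is the midpoint of EA ⇒ Q = (1/2, 3/2)
2. S is the centroid of triangle AFQ ⇒ S = (1/2, 1/2)
3. L is where the line through Q parallel to SA meets line EF ⇒ L = (1, 2)
2·[ELV] = -1, 2·[EQL] = 1/2
[ELV]:[EQL] = -1:1/2 = -2

[ELV]:[EQL] = -2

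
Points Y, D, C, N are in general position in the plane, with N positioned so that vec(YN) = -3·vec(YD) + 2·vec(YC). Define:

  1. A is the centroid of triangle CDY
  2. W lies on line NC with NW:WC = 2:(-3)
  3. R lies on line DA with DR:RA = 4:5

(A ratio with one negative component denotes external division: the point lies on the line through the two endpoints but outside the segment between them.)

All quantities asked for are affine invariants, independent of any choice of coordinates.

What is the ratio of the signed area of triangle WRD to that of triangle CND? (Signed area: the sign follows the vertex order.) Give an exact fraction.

[WRD]:[CND] = -4/27

Choose coordinates Y = (0, 0), D = (1, 0), C = (0, 1), N = (-3, 2).
1. A is the centroid of triangle CDY ⇒ A = (1/3, 1/3)
2. W lies on line NC with NW:WC = 2:(-3) ⇒ W = (-9, 4)
3. R lies on line DA with DR:RA = 4:5 ⇒ R = (19/27, 4/27)
2·[WRD] = -8/27, 2·[CND] = 2
[WRD]:[CND] = -8/27:2 = -4/27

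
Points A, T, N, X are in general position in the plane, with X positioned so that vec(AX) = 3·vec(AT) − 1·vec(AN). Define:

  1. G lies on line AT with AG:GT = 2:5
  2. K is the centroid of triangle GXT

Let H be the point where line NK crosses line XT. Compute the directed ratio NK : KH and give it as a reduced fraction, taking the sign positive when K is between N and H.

Set A = (0, 0), T = (1, 0), N = (0, 1), X = (3, -1); any affine frame gives the same invariant.
1. G lies on line AT with AG:GT = 2:5 ⇒ G = (2/7, 0)
2. K is the centroid of triangle GXT ⇒ K = (10/7, -1/3)
line NK meets XT at H = (15/13, -1/13)
K = N + t·(H−N) with t = 26/21, so NK:KH = 26/21:-5/21

NK:KH = -26/5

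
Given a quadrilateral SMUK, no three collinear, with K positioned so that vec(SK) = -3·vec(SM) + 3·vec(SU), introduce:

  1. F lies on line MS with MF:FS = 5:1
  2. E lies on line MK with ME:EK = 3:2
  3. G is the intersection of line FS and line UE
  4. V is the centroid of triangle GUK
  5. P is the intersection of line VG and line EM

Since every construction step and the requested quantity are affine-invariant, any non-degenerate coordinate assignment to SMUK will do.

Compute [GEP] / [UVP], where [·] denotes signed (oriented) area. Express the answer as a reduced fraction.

[GEP]:[UVP] = -243/65

Work in coordinates with S = (0, 0), M = (1, 0), U = (0, 1), K = (-3, 3).
1. F lies on line MS with MF:FS = 5:1 ⇒ F = (1/6, 0)
2. E lies on line MK with ME:EK = 3:2 ⇒ E = (-7/5, 9/5)
3. G is the intersection of line FS and line UE ⇒ G = (7/4, 0)
4. V is the centroid of triangle GUK ⇒ V = (-5/12, 4/3)
5. P is the intersection of line VG and line EM ⇒ P = (-17/7, 18/7)
2·[GEP] = -81/140, 2·[UVP] = 13/84
[GEP]:[UVP] = -81/140:13/84 = -243/65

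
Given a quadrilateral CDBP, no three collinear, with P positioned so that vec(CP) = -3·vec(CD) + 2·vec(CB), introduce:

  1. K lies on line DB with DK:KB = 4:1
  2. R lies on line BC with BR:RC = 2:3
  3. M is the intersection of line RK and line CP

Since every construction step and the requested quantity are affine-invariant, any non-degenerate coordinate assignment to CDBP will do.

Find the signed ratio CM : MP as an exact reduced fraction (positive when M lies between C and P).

CM:MP = 3/22

Work in coordinates with C = (0, 0), D = (1, 0), B = (0, 1), P = (-3, 2).
1. K lies on line DB with DK:KB = 4:1 ⇒ K = (1/5, 4/5)
2. R lies on line BC with BR:RC = 2:3 ⇒ R = (0, 3/5)
3. M is the intersection of line RK and line CP ⇒ M = (-9/25, 6/25)
M = C + t·(P−C) with t = 3/25, so CM:MP = t:(1−t) = 3/25:22/25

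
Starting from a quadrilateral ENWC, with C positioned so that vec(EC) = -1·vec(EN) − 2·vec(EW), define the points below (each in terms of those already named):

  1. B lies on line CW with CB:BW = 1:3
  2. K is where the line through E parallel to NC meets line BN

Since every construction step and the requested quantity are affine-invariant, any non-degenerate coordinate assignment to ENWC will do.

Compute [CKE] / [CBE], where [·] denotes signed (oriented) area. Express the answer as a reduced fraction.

[CKE]:[CBE] = 10

Set E = (0, 0), N = (1, 0), W = (0, 1), C = (-1, -2); any affine frame gives the same invariant.
1. B lies on line CW with CB:BW = 1:3 ⇒ B = (-3/4, -5/4)
2. K is where the line through E parallel to NC meets line BN ⇒ K = (-5/2, -5/2)
2·[CKE] = -5/2, 2·[CBE] = -1/4
[CKE]:[CBE] = -5/2:-1/4 = 10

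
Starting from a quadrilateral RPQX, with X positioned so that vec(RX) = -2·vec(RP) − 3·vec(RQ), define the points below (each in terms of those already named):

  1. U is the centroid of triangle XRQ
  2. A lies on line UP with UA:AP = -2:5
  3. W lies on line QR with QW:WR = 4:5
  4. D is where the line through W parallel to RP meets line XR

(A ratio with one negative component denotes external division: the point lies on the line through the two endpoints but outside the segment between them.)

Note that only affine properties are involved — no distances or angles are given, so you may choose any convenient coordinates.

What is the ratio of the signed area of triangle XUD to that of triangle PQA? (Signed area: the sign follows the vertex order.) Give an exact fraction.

Assign R = (0, 0), P = (1, 0), Q = (0, 1), X = (-2, -3) — the answer is frame-independent, so this choice is without loss of generality.
1. U is the centroid of triangle XRQ ⇒ U = (-2/3, -2/3)
2. A lies on line UP with UA:AP = -2:5 ⇒ A = (-16/9, -10/9)
3. W lies on line QR with QW:WR = 4:5 ⇒ W = (0, 5/9)
4. D is where the line through W parallel to RP meets line XR ⇒ D = (10/27, 5/9)
2·[XUD] = -64/81, 2·[PQA] = 35/9
[XUD]:[PQA] = -64/81:35/9 = -64/315

[XUD]:[PQA] = -64/315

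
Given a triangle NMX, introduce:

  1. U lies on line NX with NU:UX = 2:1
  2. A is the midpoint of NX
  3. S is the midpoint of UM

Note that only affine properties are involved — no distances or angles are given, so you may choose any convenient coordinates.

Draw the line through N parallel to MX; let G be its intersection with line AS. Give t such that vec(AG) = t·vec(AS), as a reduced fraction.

Choose coordinates N = (0, 0), M = (1, 0), X = (0, 1).
1. U lies on line NX with NU:UX = 2:1 ⇒ U = (0, 2/3)
2. A is the midpoint of NX ⇒ A = (0, 1/2)
3. S is the midpoint of UM ⇒ S = (1/2, 1/3)
through N parallel to MX: direction (-1, 1); meets AS at G = (-3/4, 3/4)
G = A + t·(S−A) with t = -3/2

t = -3/2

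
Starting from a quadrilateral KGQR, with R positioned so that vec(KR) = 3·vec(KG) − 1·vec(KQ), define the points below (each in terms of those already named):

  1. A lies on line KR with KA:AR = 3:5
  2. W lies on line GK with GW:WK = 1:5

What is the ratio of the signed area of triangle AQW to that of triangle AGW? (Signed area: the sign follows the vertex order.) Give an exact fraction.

Set K = (0, 0), G = (1, 0), Q = (0, 1), R = (3, -1); any affine frame gives the same invariant.
1. A lies on line KR with KA:AR = 3:5 ⇒ A = (9/8, -3/8)
2. W lies on line GK with GW:WK = 1:5 ⇒ W = (5/6, 0)
2·[AQW] = -1/48, 2·[AGW] = 1/16
[AQW]:[AGW] = -1/48:1/16 = -1/3

[AQW]:[AGW] = -1/3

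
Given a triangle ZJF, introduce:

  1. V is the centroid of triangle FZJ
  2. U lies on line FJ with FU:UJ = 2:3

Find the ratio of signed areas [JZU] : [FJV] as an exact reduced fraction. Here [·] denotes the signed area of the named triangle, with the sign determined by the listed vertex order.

[JZU]:[FJV] = 9/5

Choose coordinates Z = (0, 0), J = (1, 0), F = (0, 1).
1. V is the centroid of triangle FZJ ⇒ V = (1/3, 1/3)
2. U lies on line FJ with FU:UJ = 2:3 ⇒ U = (2/5, 3/5)
2·[JZU] = -3/5, 2·[FJV] = -1/3
[JZU]:[FJV] = -3/5:-1/3 = 9/5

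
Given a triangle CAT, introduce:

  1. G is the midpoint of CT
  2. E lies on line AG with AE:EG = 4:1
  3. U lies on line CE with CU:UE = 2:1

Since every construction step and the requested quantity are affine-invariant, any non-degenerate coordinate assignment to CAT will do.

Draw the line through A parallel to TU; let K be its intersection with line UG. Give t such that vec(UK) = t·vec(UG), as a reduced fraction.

t = -9

Set C = (0, 0), A = (1, 0), T = (0, 1); any affine frame gives the same invariant.
1. G is the midpoint of CT ⇒ G = (0, 1/2)
2. E lies on line AG with AE:EG = 4:1 ⇒ E = (1/5, 2/5)
3. U lies on line CE with CU:UE = 2:1 ⇒ U = (2/15, 4/15)
through A parallel to TU: direction (2/15, -11/15); meets UG at K = (4/3, -11/6)
K = U + t·(G−U) with t = -9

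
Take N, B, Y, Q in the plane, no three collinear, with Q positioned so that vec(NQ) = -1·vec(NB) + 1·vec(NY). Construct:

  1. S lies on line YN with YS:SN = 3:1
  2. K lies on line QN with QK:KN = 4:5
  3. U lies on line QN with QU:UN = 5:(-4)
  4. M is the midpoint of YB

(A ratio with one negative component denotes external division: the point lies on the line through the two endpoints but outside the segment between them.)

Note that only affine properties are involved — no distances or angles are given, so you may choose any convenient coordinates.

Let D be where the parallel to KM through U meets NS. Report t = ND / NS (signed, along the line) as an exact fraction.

t = -288/19

Assign N = (0, 0), B = (1, 0), Y = (0, 1), Q = (-1, 1) — the answer is frame-independent, so this choice is without loss of generality.
1. S lies on line YN with YS:SN = 3:1 ⇒ S = (0, 1/4)
2. K lies on line QN with QK:KN = 4:5 ⇒ K = (-5/9, 5/9)
3. U lies on line QN with QU:UN = 5:(-4) ⇒ U = (4, -4)
4. M is the midpoint of YB ⇒ M = (1/2, 1/2)
through U parallel to KM: direction (19/18, -1/18); meets NS at D = (0, -72/19)
D = N + t·(S−N) with t = -288/19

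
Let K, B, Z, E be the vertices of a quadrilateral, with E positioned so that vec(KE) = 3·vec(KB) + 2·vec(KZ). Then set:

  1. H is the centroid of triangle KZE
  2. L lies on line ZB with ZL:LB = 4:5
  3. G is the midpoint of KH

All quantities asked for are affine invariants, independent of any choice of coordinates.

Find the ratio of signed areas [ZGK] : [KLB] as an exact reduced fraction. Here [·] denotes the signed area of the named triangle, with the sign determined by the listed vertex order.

[ZGK]:[KLB] = 9/10

Choose coordinates K = (0, 0), B = (1, 0), Z = (0, 1), E = (3, 2).
1. H is the centroid of triangle KZE ⇒ H = (1, 1)
2. L lies on line ZB with ZL:LB = 4:5 ⇒ L = (4/9, 5/9)
3. G is the midpoint of KH ⇒ G = (1/2, 1/2)
2·[ZGK] = -1/2, 2·[KLB] = -5/9
[ZGK]:[KLB] = -1/2:-5/9 = 9/10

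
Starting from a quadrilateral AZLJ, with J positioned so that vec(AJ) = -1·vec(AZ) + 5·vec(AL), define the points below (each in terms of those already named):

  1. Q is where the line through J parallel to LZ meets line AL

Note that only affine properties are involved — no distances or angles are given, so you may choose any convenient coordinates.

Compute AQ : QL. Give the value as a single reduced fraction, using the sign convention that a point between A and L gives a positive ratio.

AQ:QL = -4/3

Set A = (0, 0), Z = (1, 0), L = (0, 1), J = (-1, 5); any affine frame gives the same invariant.
1. Q is where the line through J parallel to LZ meets line AL ⇒ Q = (0, 4)
Q = A + t·(L−A) with t = 4, so AQ:QL = t:(1−t) = 4:-3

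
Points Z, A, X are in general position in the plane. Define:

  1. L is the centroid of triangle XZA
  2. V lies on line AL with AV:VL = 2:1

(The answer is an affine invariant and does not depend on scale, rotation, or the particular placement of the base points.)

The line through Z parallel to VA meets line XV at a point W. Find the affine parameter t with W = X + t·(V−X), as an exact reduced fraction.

Choose coordinates Z = (0, 0), A = (1, 0), X = (0, 1).
1. L is the centroid of triangle XZA ⇒ L = (1/3, 1/3)
2. V lies on line AL with AV:VL = 2:1 ⇒ V = (5/9, 2/9)
through Z parallel to VA: direction (4/9, -2/9); meets XV at W = (10/9, -5/9)
W = X + t·(V−X) with t = 2

t = 2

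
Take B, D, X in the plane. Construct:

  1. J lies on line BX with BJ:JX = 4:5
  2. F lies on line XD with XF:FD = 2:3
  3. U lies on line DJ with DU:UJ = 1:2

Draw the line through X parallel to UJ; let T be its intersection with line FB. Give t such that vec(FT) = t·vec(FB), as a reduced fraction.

Choose coordinates B = (0, 0), D = (1, 0), X = (0, 1).
1. J lies on line BX with BJ:JX = 4:5 ⇒ J = (0, 4/9)
2. F lies on line XD with XF:FD = 2:3 ⇒ F = (2/5, 3/5)
3. U lies on line DJ with DU:UJ = 1:2 ⇒ U = (2/3, 4/27)
through X parallel to UJ: direction (-2/3, 8/27); meets FB at T = (18/35, 27/35)
T = F + t·(B−F) with t = -2/7

t = -2/7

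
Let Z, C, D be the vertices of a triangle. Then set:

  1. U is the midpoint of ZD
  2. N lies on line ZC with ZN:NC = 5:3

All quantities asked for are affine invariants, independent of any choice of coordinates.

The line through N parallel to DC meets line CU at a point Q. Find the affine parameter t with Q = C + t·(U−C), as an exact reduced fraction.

t = 3/4

Work in coordinates with Z = (0, 0), C = (1, 0), D = (0, 1).
1. U is the midpoint of ZD ⇒ U = (0, 1/2)
2. N lies on line ZC with ZN:NC = 5:3 ⇒ N = (5/8, 0)
through N parallel to DC: direction (1, -1); meets CU at Q = (1/4, 3/8)
Q = C + t·(U−C) with t = 3/4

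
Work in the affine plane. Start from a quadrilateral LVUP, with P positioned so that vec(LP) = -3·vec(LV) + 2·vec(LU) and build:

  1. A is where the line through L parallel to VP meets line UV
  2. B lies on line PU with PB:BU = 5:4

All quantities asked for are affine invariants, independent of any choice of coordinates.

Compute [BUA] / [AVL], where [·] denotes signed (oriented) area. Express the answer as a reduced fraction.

Work in coordinates with L = (0, 0), V = (1, 0), U = (0, 1), P = (-3, 2).
1. A is where the line through L parallel to VP meets line UV ⇒ A = (2, -1)
2. B lies on line PU with PB:BU = 5:4 ⇒ B = (-4/3, 13/9)
2·[BUA] = -16/9, 2·[AVL] = 1
[BUA]:[AVL] = -16/9:1 = -16/9

[BUA]:[AVL] = -16/9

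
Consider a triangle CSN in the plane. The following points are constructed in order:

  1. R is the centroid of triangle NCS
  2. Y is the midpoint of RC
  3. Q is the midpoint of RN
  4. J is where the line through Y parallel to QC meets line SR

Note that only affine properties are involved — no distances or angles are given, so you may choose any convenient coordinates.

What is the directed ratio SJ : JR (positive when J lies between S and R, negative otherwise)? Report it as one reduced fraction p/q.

SJ:JR = -7

Choose coordinates C = (0, 0), S = (1, 0), N = (0, 1).
1. R is the centroid of triangle NCS ⇒ R = (1/3, 1/3)
2. Y is the midpoint of RC ⇒ Y = (1/6, 1/6)
3. Q is the midpoint of RN ⇒ Q = (1/6, 2/3)
4. J is where the line through Y parallel to QC meets line SR ⇒ J = (2/9, 7/18)
J = S + t·(R−S) with t = 7/6, so SJ:JR = t:(1−t) = 7/6:-1/6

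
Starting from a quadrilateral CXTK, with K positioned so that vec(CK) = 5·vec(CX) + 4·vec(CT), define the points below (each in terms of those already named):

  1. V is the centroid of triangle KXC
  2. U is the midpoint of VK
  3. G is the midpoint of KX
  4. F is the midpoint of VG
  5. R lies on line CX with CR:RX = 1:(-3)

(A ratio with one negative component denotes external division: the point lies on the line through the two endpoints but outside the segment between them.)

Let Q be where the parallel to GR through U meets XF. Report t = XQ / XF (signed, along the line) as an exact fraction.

Assign C = (0, 0), X = (1, 0), T = (0, 1), K = (5, 4) — the answer is frame-independent, so this choice is without loss of generality.
1. V is the centroid of triangle KXC ⇒ V = (2, 4/3)
2. U is the midpoint of VK ⇒ U = (7/2, 8/3)
3. G is the midpoint of KX ⇒ G = (3, 2)
4. F is the midpoint of VG ⇒ F = (5/2, 5/3)
5. R lies on line CX with CR:RX = 1:(-3) ⇒ R = (-1/2, 0)
through U parallel to GR: direction (-7/2, -2); meets XF at Q = (56/17, 130/51)
Q = X + t·(F−X) with t = 26/17

t = 26/17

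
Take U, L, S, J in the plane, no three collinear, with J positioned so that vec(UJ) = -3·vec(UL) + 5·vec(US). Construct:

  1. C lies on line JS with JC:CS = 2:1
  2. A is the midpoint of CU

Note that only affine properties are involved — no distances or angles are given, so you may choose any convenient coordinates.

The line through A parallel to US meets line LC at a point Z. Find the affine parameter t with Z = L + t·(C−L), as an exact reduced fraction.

t = 3/4

Set U = (0, 0), L = (1, 0), S = (0, 1), J = (-3, 5); any affine frame gives the same invariant.
1. C lies on line JS with JC:CS = 2:1 ⇒ C = (-1, 7/3)
2. A is the midpoint of CU ⇒ A = (-1/2, 7/6)
through A parallel to US: direction (0, 1); meets LC at Z = (-1/2, 7/4)
Z = L + t·(C−L) with t = 3/4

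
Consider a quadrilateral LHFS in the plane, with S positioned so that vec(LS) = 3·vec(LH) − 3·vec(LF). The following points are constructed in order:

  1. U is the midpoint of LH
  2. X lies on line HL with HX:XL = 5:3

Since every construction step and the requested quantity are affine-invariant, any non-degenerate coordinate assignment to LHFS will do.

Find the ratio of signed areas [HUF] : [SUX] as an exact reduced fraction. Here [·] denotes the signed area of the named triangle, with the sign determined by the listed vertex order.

Work in coordinates with L = (0, 0), H = (1, 0), F = (0, 1), S = (3, -3).
1. U is the midpoint of LH ⇒ U = (1/2, 0)
2. X lies on line HL with HX:XL = 5:3 ⇒ X = (3/8, 0)
2·[HUF] = -1/2, 2·[SUX] = 3/8
[HUF]:[SUX] = -1/2:3/8 = -4/3

[HUF]:[SUX] = -4/3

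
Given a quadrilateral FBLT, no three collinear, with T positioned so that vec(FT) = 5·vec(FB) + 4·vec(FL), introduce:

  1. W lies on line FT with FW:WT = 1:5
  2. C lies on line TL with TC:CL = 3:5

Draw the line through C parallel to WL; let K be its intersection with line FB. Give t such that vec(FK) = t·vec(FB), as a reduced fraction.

Choose coordinates F = (0, 0), B = (1, 0), L = (0, 1), T = (5, 4).
1. W lies on line FT with FW:WT = 1:5 ⇒ W = (5/6, 2/3)
2. C lies on line TL with TC:CL = 3:5 ⇒ C = (25/8, 23/8)
through C parallel to WL: direction (-5/6, 1/3); meets FB at K = (165/16, 0)
K = F + t·(B−F) with t = 165/16

t = 165/16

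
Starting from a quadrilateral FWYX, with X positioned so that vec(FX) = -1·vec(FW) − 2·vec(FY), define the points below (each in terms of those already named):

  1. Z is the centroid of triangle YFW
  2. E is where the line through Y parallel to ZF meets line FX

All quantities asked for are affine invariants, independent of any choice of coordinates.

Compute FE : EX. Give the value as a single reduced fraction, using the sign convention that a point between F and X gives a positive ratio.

FE:EX = -1/2

Work in coordinates with F = (0, 0), W = (1, 0), Y = (0, 1), X = (-1, -2).
1. Z is the centroid of triangle YFW ⇒ Z = (1/3, 1/3)
2. E is where the line through Y parallel to ZF meets line FX ⇒ E = (1, 2)
E = F + t·(X−F) with t = -1, so FE:EX = t:(1−t) = -1:2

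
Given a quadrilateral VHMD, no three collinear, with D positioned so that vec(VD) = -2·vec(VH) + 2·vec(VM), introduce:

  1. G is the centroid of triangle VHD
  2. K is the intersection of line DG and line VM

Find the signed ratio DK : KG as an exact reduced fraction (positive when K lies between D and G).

DK:KG = -6

Work in coordinates with V = (0, 0), H = (1, 0), M = (0, 1), D = (-2, 2).
1. G is the centroid of triangle VHD ⇒ G = (-1/3, 2/3)
2. K is the intersection of line DG and line VM ⇒ K = (0, 2/5)
K = D + t·(G−D) with t = 6/5, so DK:KG = t:(1−t) = 6/5:-1/5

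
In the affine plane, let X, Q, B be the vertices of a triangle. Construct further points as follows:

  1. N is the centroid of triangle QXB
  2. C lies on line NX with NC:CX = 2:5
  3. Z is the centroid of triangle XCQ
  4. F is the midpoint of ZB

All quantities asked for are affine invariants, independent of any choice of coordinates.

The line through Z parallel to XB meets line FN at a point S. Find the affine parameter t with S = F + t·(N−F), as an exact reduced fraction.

t = 13/8

Assign X = (0, 0), Q = (1, 0), B = (0, 1) — the answer is frame-independent, so this choice is without loss of generality.
1. N is the centroid of triangle QXB ⇒ N = (1/3, 1/3)
2. C lies on line NX with NC:CX = 2:5 ⇒ C = (5/21, 5/21)
3. Z is the centroid of triangle XCQ ⇒ Z = (26/63, 5/63)
4. F is the midpoint of ZB ⇒ F = (13/63, 34/63)
through Z parallel to XB: direction (0, 1); meets FN at S = (26/63, 103/504)
S = F + t·(N−F) with t = 13/8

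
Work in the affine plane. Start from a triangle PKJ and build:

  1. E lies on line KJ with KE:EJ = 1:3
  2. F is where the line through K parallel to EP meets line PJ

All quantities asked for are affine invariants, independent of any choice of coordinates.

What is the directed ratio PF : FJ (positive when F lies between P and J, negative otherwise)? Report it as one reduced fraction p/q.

Choose coordinates P = (0, 0), K = (1, 0), J = (0, 1).
1. E lies on line KJ with KE:EJ = 1:3 ⇒ E = (3/4, 1/4)
2. F is where the line through K parallel to EP meets line PJ ⇒ F = (0, -1/3)
F = P + t·(J−P) with t = -1/3, so PF:FJ = t:(1−t) = -1/3:4/3

PF:FJ = -1/4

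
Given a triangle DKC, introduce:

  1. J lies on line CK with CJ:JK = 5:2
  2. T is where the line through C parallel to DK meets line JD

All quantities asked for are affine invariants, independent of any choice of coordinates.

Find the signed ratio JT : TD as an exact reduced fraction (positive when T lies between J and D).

Assign D = (0, 0), K = (1, 0), C = (0, 1) — the answer is frame-independent, so this choice is without loss of generality.
1. J lies on line CK with CJ:JK = 5:2 ⇒ J = (5/7, 2/7)
2. T is where the line through C parallel to DK meets line JD ⇒ T = (5/2, 1)
T = J + t·(D−J) with t = -5/2, so JT:TD = t:(1−t) = -5/2:7/2

JT:TD = -5/7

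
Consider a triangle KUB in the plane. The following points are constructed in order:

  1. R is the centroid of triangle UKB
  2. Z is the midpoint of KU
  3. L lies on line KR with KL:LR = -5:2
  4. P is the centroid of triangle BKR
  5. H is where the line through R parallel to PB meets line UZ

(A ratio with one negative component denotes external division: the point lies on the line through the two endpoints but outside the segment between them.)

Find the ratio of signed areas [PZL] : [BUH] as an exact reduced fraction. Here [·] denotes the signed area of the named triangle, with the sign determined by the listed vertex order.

[PZL]:[BUH] = -65/162

Choose coordinates K = (0, 0), U = (1, 0), B = (0, 1).
1. R is the centroid of triangle UKB ⇒ R = (1/3, 1/3)
2. Z is the midpoint of KU ⇒ Z = (1/2, 0)
3. L lies on line KR with KL:LR = -5:2 ⇒ L = (5/9, 5/9)
4. P is the centroid of triangle BKR ⇒ P = (1/9, 4/9)
5. H is where the line through R parallel to PB meets line UZ ⇒ H = (2/5, 0)
2·[PZL] = 13/54, 2·[BUH] = -3/5
[PZL]:[BUH] = 13/54:-3/5 = -65/162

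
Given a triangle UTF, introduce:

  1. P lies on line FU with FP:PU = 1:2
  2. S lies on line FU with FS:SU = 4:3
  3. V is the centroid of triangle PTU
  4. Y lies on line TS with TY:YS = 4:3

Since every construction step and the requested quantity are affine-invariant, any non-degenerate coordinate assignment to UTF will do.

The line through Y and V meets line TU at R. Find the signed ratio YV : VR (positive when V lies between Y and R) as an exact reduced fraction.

Set U = (0, 0), T = (1, 0), F = (0, 1); any affine frame gives the same invariant.
1. P lies on line FU with FP:PU = 1:2 ⇒ P = (0, 2/3)
2. S lies on line FU with FS:SU = 4:3 ⇒ S = (0, 3/7)
3. V is the centroid of triangle PTU ⇒ V = (1/3, 2/9)
4. Y lies on line TS with TY:YS = 4:3 ⇒ Y = (3/7, 12/49)
line YV meets TU at R = (-3/5, 0)
V = Y + t·(R−Y) with t = 5/54, so YV:VR = 5/54:49/54

YV:VR = 5/49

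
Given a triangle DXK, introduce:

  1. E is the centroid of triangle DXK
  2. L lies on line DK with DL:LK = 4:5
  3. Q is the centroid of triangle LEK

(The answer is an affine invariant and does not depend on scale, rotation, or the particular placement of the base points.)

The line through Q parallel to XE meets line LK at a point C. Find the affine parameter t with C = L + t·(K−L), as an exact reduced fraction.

t = 11/30

Choose coordinates D = (0, 0), X = (1, 0), K = (0, 1).
1. E is the centroid of triangle DXK ⇒ E = (1/3, 1/3)
2. L lies on line DK with DL:LK = 4:5 ⇒ L = (0, 4/9)
3. Q is the centroid of triangle LEK ⇒ Q = (1/9, 16/27)
through Q parallel to XE: direction (-2/3, 1/3); meets LK at C = (0, 35/54)
C = L + t·(K−L) with t = 11/30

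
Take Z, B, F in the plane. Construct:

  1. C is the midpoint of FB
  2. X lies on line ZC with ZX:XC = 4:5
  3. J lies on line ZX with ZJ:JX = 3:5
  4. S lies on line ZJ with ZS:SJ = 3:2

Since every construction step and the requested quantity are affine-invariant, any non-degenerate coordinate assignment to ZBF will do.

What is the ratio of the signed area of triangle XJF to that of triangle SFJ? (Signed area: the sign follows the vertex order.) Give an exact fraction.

[XJF]:[SFJ] = 25/6

Choose coordinates Z = (0, 0), B = (1, 0), F = (0, 1).
1. C is the midpoint of FB ⇒ C = (1/2, 1/2)
2. X lies on line ZC with ZX:XC = 4:5 ⇒ X = (2/9, 2/9)
3. J lies on line ZX with ZJ:JX = 3:5 ⇒ J = (1/12, 1/12)
4. S lies on line ZJ with ZS:SJ = 3:2 ⇒ S = (1/20, 1/20)
2·[XJF] = -5/36, 2·[SFJ] = -1/30
[XJF]:[SFJ] = -5/36:-1/30 = 25/6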